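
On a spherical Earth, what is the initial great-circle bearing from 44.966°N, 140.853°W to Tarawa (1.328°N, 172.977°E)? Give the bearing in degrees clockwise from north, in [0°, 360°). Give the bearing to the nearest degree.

237°

Δλ = 172.977 − -140.853 = 313.830°; wrapped into (−180°, 180°]: -46.170°.
θ = atan2( sin Δλ · cos φ₂ , cos φ₁ · sin φ₂ − sin φ₁ · cos φ₂ · cos Δλ )
  = atan2(-0.72120, -0.47287) = -123.251° → normalised to [0°, 360°): 236.749°.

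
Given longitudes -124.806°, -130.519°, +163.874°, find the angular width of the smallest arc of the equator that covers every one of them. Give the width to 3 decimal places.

71.320°

Sort the longitudes: -130.519°, -124.806°, +163.874°.
Eastward gaps between consecutive values (wrapping around): 5.713°, 288.680°, 65.607°.
Largest gap = 288.680° ⇒ minimal covering band is its complement: 360° − 288.680° = 71.320°.
Band runs from +163.874° eastward to -124.806°, crossing the antimeridian.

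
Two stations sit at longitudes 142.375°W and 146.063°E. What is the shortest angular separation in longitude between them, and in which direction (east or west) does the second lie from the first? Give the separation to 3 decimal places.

Raw difference: 146.063 − -142.375 = 288.438°.
Normalise into (−180°, 180°]: 288.438° − 360° = -71.562°.
Negative ⇒ the second point lies to the west; separation 71.562°.

71.562° west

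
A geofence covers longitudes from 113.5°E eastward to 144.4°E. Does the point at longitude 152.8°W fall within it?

Band width going east from +113.5° to +144.4°: ((144.4 − 113.5) mod 360) = 30.9°.
Offset of -152.8° east of the west edge: ((-152.8 − 113.5) mod 360) = 93.7°.
93.7° > 30.9° ⇒ outside.

No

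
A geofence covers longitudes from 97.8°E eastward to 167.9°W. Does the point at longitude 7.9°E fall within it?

No

Band width going east from +97.8° to -167.9°: ((-167.9 − 97.8) mod 360) = 94.3°.
Offset of +7.9° east of the west edge: ((7.9 − 97.8) mod 360) = 270.1°.
270.1° > 94.3° ⇒ outside.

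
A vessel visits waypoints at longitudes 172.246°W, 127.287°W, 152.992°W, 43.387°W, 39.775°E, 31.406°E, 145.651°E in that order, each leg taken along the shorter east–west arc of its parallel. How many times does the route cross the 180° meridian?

Leg 1: -172.246° → -127.287°, shortest Δλ = 44.959° (east) — does not cross 180°.
Leg 2: -127.287° → -152.992°, shortest Δλ = -25.705° (west) — does not cross 180°.
Leg 3: -152.992° → -43.387°, shortest Δλ = 109.605° (east) — does not cross 180°.
Leg 4: -43.387° → +39.775°, shortest Δλ = 83.162° (east) — does not cross 180°.
Leg 5: +39.775° → +31.406°, shortest Δλ = -8.369° (west) — does not cross 180°.
Leg 6: +31.406° → +145.651°, shortest Δλ = 114.245° (east) — does not cross 180°.
Total crossings: 0.

0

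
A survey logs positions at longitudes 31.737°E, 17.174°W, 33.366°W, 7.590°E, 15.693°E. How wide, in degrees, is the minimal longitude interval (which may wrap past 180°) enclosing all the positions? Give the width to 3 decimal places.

Sort the longitudes: -33.366°, -17.174°, +7.590°, +15.693°, +31.737°.
Eastward gaps between consecutive values (wrapping around): 16.192°, 24.764°, 8.103°, 16.044°, 294.897°.
Largest gap = 294.897° ⇒ minimal covering band is its complement: 360° − 294.897° = 65.103°.
Band runs from -33.366° eastward to +31.737°.

65.103°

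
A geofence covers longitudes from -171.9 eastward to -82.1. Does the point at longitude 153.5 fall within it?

No

Band width going east from -171.9° to -82.1°: ((-82.1 − -171.9) mod 360) = 89.8°.
Offset of +153.5° east of the west edge: ((153.5 − -171.9) mod 360) = 325.4°.
325.4° > 89.8° ⇒ outside.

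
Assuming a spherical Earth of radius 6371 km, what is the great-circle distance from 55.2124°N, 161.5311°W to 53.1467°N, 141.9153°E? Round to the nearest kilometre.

Δλ = 141.9153 − -161.5311 = 303.4464°; wrapped into (−180°, 180°]: -56.5536°.
Δφ = 53.1467 − 55.2124 = -2.0657°.
a = sin²(Δφ/2) + cos φ₁ · cos φ₂ · sin²(Δλ/2) = 0.077120.
c = 2·atan2(√a, √(1−a)) = 0.56281 rad → d = 6371·c ≈ 3585.64 km.

3586 km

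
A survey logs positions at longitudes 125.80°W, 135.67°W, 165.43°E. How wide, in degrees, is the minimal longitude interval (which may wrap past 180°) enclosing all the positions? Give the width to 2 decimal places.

Sort the longitudes: -135.67°, -125.80°, +165.43°.
Eastward gaps between consecutive values (wrapping around): 9.87°, 291.23°, 58.90°.
Largest gap = 291.23° ⇒ minimal covering band is its complement: 360° − 291.23° = 68.77°.
Band runs from +165.43° eastward to -125.80°, crossing the antimeridian.

68.77°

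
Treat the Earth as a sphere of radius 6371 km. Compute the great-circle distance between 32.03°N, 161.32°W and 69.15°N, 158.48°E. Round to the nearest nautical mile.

Δλ = 158.48 − -161.32 = 319.80°; wrapped into (−180°, 180°]: -40.20°.
Δφ = 69.15 − 32.03 = 37.12°.
a = sin²(Δφ/2) + cos φ₁ · cos φ₂ · sin²(Δλ/2) = 0.136950.
c = 2·atan2(√a, √(1−a)) = 0.75816 rad → d = 6371·c ≈ 4830.25 km ≈ 2608.13 nmi.

2608 nmi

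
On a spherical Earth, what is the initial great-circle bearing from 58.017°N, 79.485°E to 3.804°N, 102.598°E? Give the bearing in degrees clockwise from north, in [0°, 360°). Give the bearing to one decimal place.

Δλ = 102.598 − 79.485 = 23.113°.
θ = atan2( sin Δλ · cos φ₂ , cos φ₁ · sin φ₂ − sin φ₁ · cos φ₂ · cos Δλ )
  = atan2(0.39168, -0.74326) = 152.212° → normalised to [0°, 360°): 152.212°.

152.2°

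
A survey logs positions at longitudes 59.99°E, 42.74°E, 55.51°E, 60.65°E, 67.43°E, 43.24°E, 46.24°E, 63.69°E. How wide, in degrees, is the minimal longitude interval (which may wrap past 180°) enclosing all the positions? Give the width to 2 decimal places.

24.69°

Sort the longitudes: +42.74°, +43.24°, +46.24°, +55.51°, +59.99°, +60.65°, +63.69°, +67.43°.
Eastward gaps between consecutive values (wrapping around): 0.50°, 3.00°, 9.27°, 4.48°, 0.66°, 3.04°, 3.74°, 335.31°.
Largest gap = 335.31° ⇒ minimal covering band is its complement: 360° − 335.31° = 24.69°.
Band runs from +42.74° eastward to +67.43°.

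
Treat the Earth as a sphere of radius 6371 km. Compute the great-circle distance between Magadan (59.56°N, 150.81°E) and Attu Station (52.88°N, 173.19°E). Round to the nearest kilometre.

Δλ = 173.19 − 150.81 = 22.38°.
Δφ = 52.88 − 59.56 = -6.68°.
a = sin²(Δφ/2) + cos φ₁ · cos φ₂ · sin²(Δλ/2) = 0.014909.
c = 2·atan2(√a, √(1−a)) = 0.24482 rad → d = 6371·c ≈ 1559.72 km.

1560 km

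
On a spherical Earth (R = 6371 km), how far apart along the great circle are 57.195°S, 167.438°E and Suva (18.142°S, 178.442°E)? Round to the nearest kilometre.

Δλ = 178.442 − 167.438 = 11.004°.
Δφ = -18.142 − -57.195 = 39.053°.
a = sin²(Δφ/2) + cos φ₁ · cos φ₂ · sin²(Δλ/2) = 0.116451.
c = 2·atan2(√a, √(1−a)) = 0.69649 rad → d = 6371·c ≈ 4437.35 km.

4437 km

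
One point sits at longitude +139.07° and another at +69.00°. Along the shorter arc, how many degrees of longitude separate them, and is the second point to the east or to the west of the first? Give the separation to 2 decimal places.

70.07° west

Raw difference: 69.00 − 139.07 = -70.07°.
Normalise into (−180°, 180°]: -70.07° stays -70.07°.
Negative ⇒ the second point lies to the west; separation 70.07°.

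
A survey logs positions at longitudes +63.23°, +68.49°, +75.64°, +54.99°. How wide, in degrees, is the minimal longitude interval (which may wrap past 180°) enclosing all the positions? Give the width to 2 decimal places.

Sort the longitudes: +54.99°, +63.23°, +68.49°, +75.64°.
Eastward gaps between consecutive values (wrapping around): 8.24°, 5.26°, 7.15°, 339.35°.
Largest gap = 339.35° ⇒ minimal covering band is its complement: 360° − 339.35° = 20.65°.
Band runs from +54.99° eastward to +75.64°.

20.65°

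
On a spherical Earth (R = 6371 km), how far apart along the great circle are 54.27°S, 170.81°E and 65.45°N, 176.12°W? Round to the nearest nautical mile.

Δλ = -176.12 − 170.81 = -346.93°; wrapped into (−180°, 180°]: 13.07°.
Δφ = 65.45 − -54.27 = 119.72°.
a = sin²(Δφ/2) + cos φ₁ · cos φ₂ · sin²(Δλ/2) = 0.751024.
c = 2·atan2(√a, √(1−a)) = 2.09676 rad → d = 6371·c ≈ 13358.46 km ≈ 7212.99 nmi.

7213 nmi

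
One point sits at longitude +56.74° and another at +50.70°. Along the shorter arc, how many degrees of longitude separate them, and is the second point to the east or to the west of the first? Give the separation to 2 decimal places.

Raw difference: 50.70 − 56.74 = -6.04°.
Normalise into (−180°, 180°]: -6.04° stays -6.04°.
Negative ⇒ the second point lies to the west; separation 6.04°.

6.04° west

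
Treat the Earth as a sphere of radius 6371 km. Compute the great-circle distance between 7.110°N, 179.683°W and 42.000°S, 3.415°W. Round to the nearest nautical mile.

Δλ = -3.415 − -179.683 = 176.268°.
Δφ = -42.000 − 7.110 = -49.110°.
a = sin²(Δφ/2) + cos φ₁ · cos φ₂ · sin²(Δλ/2) = 0.909344.
c = 2·atan2(√a, √(1−a)) = 2.52992 rad → d = 6371·c ≈ 16118.11 km ≈ 8703.08 nmi.

8703 nmi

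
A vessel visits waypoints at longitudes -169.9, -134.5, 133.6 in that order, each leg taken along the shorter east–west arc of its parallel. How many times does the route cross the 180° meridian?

1

Leg 1: -169.9° → -134.5°, shortest Δλ = 35.4° (east) — does not cross 180°.
Leg 2: -134.5° → +133.6°, shortest Δλ = -91.9° (west) — crosses 180°.
Total crossings: 1.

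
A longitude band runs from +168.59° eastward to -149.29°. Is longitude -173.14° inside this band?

Band width going east from +168.59° to -149.29°: ((-149.29 − 168.59) mod 360) = 42.12°.
Offset of -173.14° east of the west edge: ((-173.14 − 168.59) mod 360) = 18.27°.
18.27° ≤ 42.12° ⇒ inside.

Yes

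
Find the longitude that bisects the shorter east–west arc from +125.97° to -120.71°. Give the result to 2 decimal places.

-177.37°

Signed shortest Δλ from +125.97° to -120.71° is +113.32°.
Midpoint longitude = +125.97° + (+113.32°)/2 = +125.97° + 56.66° = +182.63°.
Normalise into (−180°, 180°]: -177.37°.
(The naïve average (+125.97 + -120.71)/2 = 2.63° is on the wrong side of the globe.)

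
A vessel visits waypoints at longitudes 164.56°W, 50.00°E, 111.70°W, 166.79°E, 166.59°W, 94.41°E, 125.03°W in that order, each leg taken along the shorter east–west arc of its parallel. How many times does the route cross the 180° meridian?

Leg 1: -164.56° → +50.00°, shortest Δλ = -145.44° (west) — crosses 180°.
Leg 2: +50.00° → -111.70°, shortest Δλ = -161.7° (west) — does not cross 180°.
Leg 3: -111.70° → +166.79°, shortest Δλ = -81.51° (west) — crosses 180°.
Leg 4: +166.79° → -166.59°, shortest Δλ = 26.62° (east) — crosses 180°.
Leg 5: -166.59° → +94.41°, shortest Δλ = -99.0° (west) — crosses 180°.
Leg 6: +94.41° → -125.03°, shortest Δλ = 140.56° (east) — crosses 180°.
Total crossings: 5.

5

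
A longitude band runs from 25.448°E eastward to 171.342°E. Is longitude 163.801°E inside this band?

Yes

Band width going east from +25.448° to +171.342°: ((171.342 − 25.448) mod 360) = 145.894°.
Offset of +163.801° east of the west edge: ((163.801 − 25.448) mod 360) = 138.353°.
138.353° ≤ 145.894° ⇒ inside.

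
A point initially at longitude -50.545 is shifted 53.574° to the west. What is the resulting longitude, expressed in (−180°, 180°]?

-104.119°

Start at -50.545°; shift −53.574° → -104.119°.
-104.119° already lies in (−180°, 180°].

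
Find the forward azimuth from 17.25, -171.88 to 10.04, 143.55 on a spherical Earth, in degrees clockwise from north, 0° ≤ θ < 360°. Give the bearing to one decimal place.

266.6°

Δλ = 143.55 − -171.88 = 315.43°; wrapped into (−180°, 180°]: -44.57°.
θ = atan2( sin Δλ · cos φ₂ , cos φ₁ · sin φ₂ − sin φ₁ · cos φ₂ · cos Δλ )
  = atan2(-0.69103, -0.04153) = -93.439° → normalised to [0°, 360°): 266.561°.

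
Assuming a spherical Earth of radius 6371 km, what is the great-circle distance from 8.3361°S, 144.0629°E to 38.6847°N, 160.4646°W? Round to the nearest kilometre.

Δλ = -160.4646 − 144.0629 = -304.5275°; wrapped into (−180°, 180°]: 55.4725°.
Δφ = 38.6847 − -8.3361 = 47.0208°.
a = sin²(Δφ/2) + cos φ₁ · cos φ₂ · sin²(Δλ/2) = 0.326424.
c = 2·atan2(√a, √(1−a)) = 1.21626 rad → d = 6371·c ≈ 7748.82 km.

7749 km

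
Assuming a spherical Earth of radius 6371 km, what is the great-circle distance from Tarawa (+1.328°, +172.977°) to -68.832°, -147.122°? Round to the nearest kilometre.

8363 km

Δλ = -147.122 − 172.977 = -320.099°; wrapped into (−180°, 180°]: 39.901°.
Δφ = -68.832 − 1.328 = -70.160°.
a = sin²(Δφ/2) + cos φ₁ · cos φ₂ · sin²(Δλ/2) = 0.372332.
c = 2·atan2(√a, √(1−a)) = 1.31260 rad → d = 6371·c ≈ 8362.58 km.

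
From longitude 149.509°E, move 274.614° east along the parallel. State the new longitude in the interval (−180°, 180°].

64.123°E

Start at +149.509°; shift +274.614° → +424.123°.
+424.123° lies outside (−180°, 180°]; subtract 360° → +64.123°.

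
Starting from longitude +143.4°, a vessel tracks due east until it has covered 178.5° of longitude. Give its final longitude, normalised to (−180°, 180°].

-38.1°

Start at +143.4°; shift +178.5° → +321.9°.
+321.9° lies outside (−180°, 180°]; subtract 360° → -38.1°.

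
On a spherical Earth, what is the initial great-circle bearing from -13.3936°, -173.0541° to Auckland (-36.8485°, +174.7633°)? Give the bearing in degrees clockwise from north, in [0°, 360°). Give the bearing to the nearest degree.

Δλ = 174.7633 − -173.0541 = 347.8174°; wrapped into (−180°, 180°]: -12.1826°.
θ = atan2( sin Δλ · cos φ₂ , cos φ₁ · sin φ₂ − sin φ₁ · cos φ₂ · cos Δλ )
  = atan2(-0.16887, -0.40220) = -157.224° → normalised to [0°, 360°): 202.776°.

203°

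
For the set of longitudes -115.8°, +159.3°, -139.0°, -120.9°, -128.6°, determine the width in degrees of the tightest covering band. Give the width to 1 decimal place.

84.9°

Sort the longitudes: -139.0°, -128.6°, -120.9°, -115.8°, +159.3°.
Eastward gaps between consecutive values (wrapping around): 10.4°, 7.7°, 5.1°, 275.1°, 61.7°.
Largest gap = 275.1° ⇒ minimal covering band is its complement: 360° − 275.1° = 84.9°.
Band runs from +159.3° eastward to -115.8°, crossing the antimeridian.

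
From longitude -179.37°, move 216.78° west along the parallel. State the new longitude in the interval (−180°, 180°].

-36.15°

Start at -179.37°; shift −216.78° → -396.15°.
-396.15° lies outside (−180°, 180°]; add 360° → -36.15°.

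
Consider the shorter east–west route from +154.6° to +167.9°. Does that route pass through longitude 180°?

Signed shortest Δλ = ((167.9 − 154.6 + 180) mod 360) − 180 = 13.3°.
Going east by 13.3° from +154.6° reaches +167.9° without touching 180°.

No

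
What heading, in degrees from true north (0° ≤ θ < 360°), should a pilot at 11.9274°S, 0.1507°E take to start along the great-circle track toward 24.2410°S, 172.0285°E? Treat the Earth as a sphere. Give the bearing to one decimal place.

167.6°

Δλ = 172.0285 − 0.1507 = 171.8778°.
θ = atan2( sin Δλ · cos φ₂ , cos φ₁ · sin φ₂ − sin φ₁ · cos φ₂ · cos Δλ )
  = atan2(0.12883, -0.58827) = 167.648° → normalised to [0°, 360°): 167.648°.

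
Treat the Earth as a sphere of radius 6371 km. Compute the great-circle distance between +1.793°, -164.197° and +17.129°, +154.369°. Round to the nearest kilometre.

4837 km

Δλ = 154.369 − -164.197 = 318.566°; wrapped into (−180°, 180°]: -41.434°.
Δφ = 17.129 − 1.793 = 15.336°.
a = sin²(Δφ/2) + cos φ₁ · cos φ₂ · sin²(Δλ/2) = 0.137336.
c = 2·atan2(√a, √(1−a)) = 0.75928 rad → d = 6371·c ≈ 4837.40 km.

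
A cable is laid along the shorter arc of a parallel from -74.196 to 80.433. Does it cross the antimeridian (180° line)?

No

Signed shortest Δλ = ((80.433 − -74.196 + 180) mod 360) − 180 = 154.629°.
Going east by 154.629° from -74.196° reaches +80.433° without touching 180°.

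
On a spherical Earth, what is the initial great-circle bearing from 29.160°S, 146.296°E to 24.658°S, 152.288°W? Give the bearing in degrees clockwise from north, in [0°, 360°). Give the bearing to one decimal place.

Δλ = -152.288 − 146.296 = -298.584°; wrapped into (−180°, 180°]: 61.416°.
θ = atan2( sin Δλ · cos φ₂ , cos φ₁ · sin φ₂ − sin φ₁ · cos φ₂ · cos Δλ )
  = atan2(0.79804, -0.15246) = 100.816° → normalised to [0°, 360°): 100.816°.

100.8°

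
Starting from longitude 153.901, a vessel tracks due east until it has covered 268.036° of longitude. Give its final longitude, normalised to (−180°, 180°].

Start at +153.901°; shift +268.036° → +421.937°.
+421.937° lies outside (−180°, 180°]; subtract 360° → +61.937°.

+61.937°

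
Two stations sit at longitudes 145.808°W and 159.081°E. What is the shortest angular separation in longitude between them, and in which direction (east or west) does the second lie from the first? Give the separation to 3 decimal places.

Raw difference: 159.081 − -145.808 = 304.889°.
Normalise into (−180°, 180°]: 304.889° − 360° = -55.111°.
Negative ⇒ the second point lies to the west; separation 55.111°.

55.111° west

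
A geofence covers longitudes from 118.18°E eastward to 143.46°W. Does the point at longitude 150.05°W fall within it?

Band width going east from +118.18° to -143.46°: ((-143.46 − 118.18) mod 360) = 98.36°.
Offset of -150.05° east of the west edge: ((-150.05 − 118.18) mod 360) = 91.77°.
91.77° ≤ 98.36° ⇒ inside.

Yes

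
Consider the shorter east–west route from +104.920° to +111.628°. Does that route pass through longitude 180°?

Signed shortest Δλ = ((111.628 − 104.920 + 180) mod 360) − 180 = 6.708°.
Going east by 6.708° from +104.920° reaches +111.628° without touching 180°.

No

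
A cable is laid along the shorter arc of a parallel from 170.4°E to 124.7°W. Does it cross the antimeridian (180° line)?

Yes

Naïve |-124.7 − 170.4| = 295.1° > 180°, so the shorter arc goes the other way round — across 180°.
Signed shortest Δλ = ((-124.7 − 170.4 + 180) mod 360) − 180 = 64.9°.
Going east by 64.9° from +170.4° passes through 180° before reaching -124.7°.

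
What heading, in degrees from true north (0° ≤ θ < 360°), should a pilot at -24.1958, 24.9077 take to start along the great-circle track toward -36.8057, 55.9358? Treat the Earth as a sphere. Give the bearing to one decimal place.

Δλ = 55.9358 − 24.9077 = 31.0281°.
θ = atan2( sin Δλ · cos φ₂ , cos φ₁ · sin φ₂ − sin φ₁ · cos φ₂ · cos Δλ )
  = atan2(0.41271, -0.26527) = 122.730° → normalised to [0°, 360°): 122.730°.

122.7°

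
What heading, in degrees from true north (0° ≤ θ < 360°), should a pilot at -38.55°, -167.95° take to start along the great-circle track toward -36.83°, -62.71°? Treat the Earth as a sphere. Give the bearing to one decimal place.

127.8°

Δλ = -62.71 − -167.95 = 105.24°.
θ = atan2( sin Δλ · cos φ₂ , cos φ₁ · sin φ₂ − sin φ₁ · cos φ₂ · cos Δλ )
  = atan2(0.77227, -0.59992) = 127.841° → normalised to [0°, 360°): 127.841°.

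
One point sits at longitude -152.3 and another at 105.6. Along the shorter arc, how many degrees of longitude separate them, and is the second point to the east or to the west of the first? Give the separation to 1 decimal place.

Raw difference: 105.6 − -152.3 = 257.9°.
Normalise into (−180°, 180°]: 257.9° − 360° = -102.1°.
Negative ⇒ the second point lies to the west; separation 102.1°.

102.1° west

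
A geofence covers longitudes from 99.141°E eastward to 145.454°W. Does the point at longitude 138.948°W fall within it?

Band width going east from +99.141° to -145.454°: ((-145.454 − 99.141) mod 360) = 115.405°.
Offset of -138.948° east of the west edge: ((-138.948 − 99.141) mod 360) = 121.911°.
121.911° > 115.405° ⇒ outside.

No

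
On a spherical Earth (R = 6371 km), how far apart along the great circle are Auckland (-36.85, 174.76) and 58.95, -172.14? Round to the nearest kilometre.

10721 km

Δλ = -172.14 − 174.76 = -346.90°; wrapped into (−180°, 180°]: 13.10°.
Δφ = 58.95 − -36.85 = 95.80°.
a = sin²(Δφ/2) + cos φ₁ · cos φ₂ · sin²(Δλ/2) = 0.555899.
c = 2·atan2(√a, √(1−a)) = 1.68283 rad → d = 6371·c ≈ 10721.30 km.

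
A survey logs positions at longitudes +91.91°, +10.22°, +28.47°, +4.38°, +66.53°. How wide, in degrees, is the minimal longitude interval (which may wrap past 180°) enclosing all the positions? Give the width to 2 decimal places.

Sort the longitudes: +4.38°, +10.22°, +28.47°, +66.53°, +91.91°.
Eastward gaps between consecutive values (wrapping around): 5.84°, 18.25°, 38.06°, 25.38°, 272.47°.
Largest gap = 272.47° ⇒ minimal covering band is its complement: 360° − 272.47° = 87.53°.
Band runs from +4.38° eastward to +91.91°.

87.53°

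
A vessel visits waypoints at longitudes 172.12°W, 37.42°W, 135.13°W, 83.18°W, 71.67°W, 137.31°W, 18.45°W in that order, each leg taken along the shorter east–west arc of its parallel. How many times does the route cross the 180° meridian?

Leg 1: -172.12° → -37.42°, shortest Δλ = 134.7° (east) — does not cross 180°.
Leg 2: -37.42° → -135.13°, shortest Δλ = -97.71° (west) — does not cross 180°.
Leg 3: -135.13° → -83.18°, shortest Δλ = 51.95° (east) — does not cross 180°.
Leg 4: -83.18° → -71.67°, shortest Δλ = 11.51° (east) — does not cross 180°.
Leg 5: -71.67° → -137.31°, shortest Δλ = -65.64° (west) — does not cross 180°.
Leg 6: -137.31° → -18.45°, shortest Δλ = 118.86° (east) — does not cross 180°.
Total crossings: 0.

0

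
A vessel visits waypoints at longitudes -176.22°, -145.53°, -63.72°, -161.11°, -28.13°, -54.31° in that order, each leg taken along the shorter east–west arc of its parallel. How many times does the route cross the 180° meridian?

Leg 1: -176.22° → -145.53°, shortest Δλ = 30.69° (east) — does not cross 180°.
Leg 2: -145.53° → -63.72°, shortest Δλ = 81.81° (east) — does not cross 180°.
Leg 3: -63.72° → -161.11°, shortest Δλ = -97.39° (west) — does not cross 180°.
Leg 4: -161.11° → -28.13°, shortest Δλ = 132.98° (east) — does not cross 180°.
Leg 5: -28.13° → -54.31°, shortest Δλ = -26.18° (west) — does not cross 180°.
Total crossings: 0.

0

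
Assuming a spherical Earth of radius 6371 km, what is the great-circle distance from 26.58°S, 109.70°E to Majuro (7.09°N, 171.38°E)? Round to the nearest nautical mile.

Δλ = 171.38 − 109.70 = 61.68°.
Δφ = 7.09 − -26.58 = 33.67°.
a = sin²(Δφ/2) + cos φ₁ · cos φ₂ · sin²(Δλ/2) = 0.317107.
c = 2·atan2(√a, √(1−a)) = 1.19632 rad → d = 6371·c ≈ 7621.75 km ≈ 4115.42 nmi.

4115 nmi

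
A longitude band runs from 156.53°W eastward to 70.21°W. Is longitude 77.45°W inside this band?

Yes

Band width going east from -156.53° to -70.21°: ((-70.21 − -156.53) mod 360) = 86.32°.
Offset of -77.45° east of the west edge: ((-77.45 − -156.53) mod 360) = 79.08°.
79.08° ≤ 86.32° ⇒ inside.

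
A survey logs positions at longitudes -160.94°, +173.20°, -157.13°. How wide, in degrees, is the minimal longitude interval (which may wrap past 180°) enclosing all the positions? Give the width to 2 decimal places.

Sort the longitudes: -160.94°, -157.13°, +173.20°.
Eastward gaps between consecutive values (wrapping around): 3.81°, 330.33°, 25.86°.
Largest gap = 330.33° ⇒ minimal covering band is its complement: 360° − 330.33° = 29.67°.
Band runs from +173.20° eastward to -157.13°, crossing the antimeridian.

29.67°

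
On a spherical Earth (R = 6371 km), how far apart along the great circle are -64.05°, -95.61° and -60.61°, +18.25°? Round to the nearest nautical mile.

Δλ = 18.25 − -95.61 = 113.86°.
Δφ = -60.61 − -64.05 = 3.44°.
a = sin²(Δφ/2) + cos φ₁ · cos φ₂ · sin²(Δλ/2) = 0.151707.
c = 2·atan2(√a, √(1−a)) = 0.80017 rad → d = 6371·c ≈ 5097.87 km ≈ 2752.63 nmi.

2753 nmi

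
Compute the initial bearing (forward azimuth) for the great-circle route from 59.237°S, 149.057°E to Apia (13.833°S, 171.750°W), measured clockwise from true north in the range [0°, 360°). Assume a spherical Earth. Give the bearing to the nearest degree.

Δλ = -171.750 − 149.057 = -320.807°; wrapped into (−180°, 180°]: 39.193°.
θ = atan2( sin Δλ · cos φ₂ , cos φ₁ · sin φ₂ − sin φ₁ · cos φ₂ · cos Δλ )
  = atan2(0.61361, 0.52436) = 49.484° → normalised to [0°, 360°): 49.484°.

49°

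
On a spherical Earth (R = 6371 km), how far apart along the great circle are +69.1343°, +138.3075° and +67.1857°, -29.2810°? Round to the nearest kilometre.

4827 km

Δλ = -29.2810 − 138.3075 = -167.5885°.
Δφ = 67.1857 − 69.1343 = -1.9486°.
a = sin²(Δφ/2) + cos φ₁ · cos φ₂ · sin²(Δλ/2) = 0.136782.
c = 2·atan2(√a, √(1−a)) = 0.75767 rad → d = 6371·c ≈ 4827.15 km.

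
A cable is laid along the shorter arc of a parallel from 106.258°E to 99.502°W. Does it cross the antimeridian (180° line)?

Yes

Naïve |-99.502 − 106.258| = 205.76° > 180°, so the shorter arc goes the other way round — across 180°.
Signed shortest Δλ = ((-99.502 − 106.258 + 180) mod 360) − 180 = 154.24°.
Going east by 154.24° from +106.258° passes through 180° before reaching -99.502°.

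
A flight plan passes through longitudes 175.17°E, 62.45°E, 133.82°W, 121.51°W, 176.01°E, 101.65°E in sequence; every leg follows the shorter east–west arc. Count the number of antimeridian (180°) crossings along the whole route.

Leg 1: +175.17° → +62.45°, shortest Δλ = -112.72° (west) — does not cross 180°.
Leg 2: +62.45° → -133.82°, shortest Δλ = 163.73° (east) — crosses 180°.
Leg 3: -133.82° → -121.51°, shortest Δλ = 12.31° (east) — does not cross 180°.
Leg 4: -121.51° → +176.01°, shortest Δλ = -62.48° (west) — crosses 180°.
Leg 5: +176.01° → +101.65°, shortest Δλ = -74.36° (west) — does not cross 180°.
Total crossings: 2.

2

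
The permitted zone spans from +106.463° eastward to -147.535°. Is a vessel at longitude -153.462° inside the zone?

Yes

Band width going east from +106.463° to -147.535°: ((-147.535 − 106.463) mod 360) = 106.002°.
Offset of -153.462° east of the west edge: ((-153.462 − 106.463) mod 360) = 100.075°.
100.075° ≤ 106.002° ⇒ inside.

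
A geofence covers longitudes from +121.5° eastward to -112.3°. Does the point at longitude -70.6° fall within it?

No

Band width going east from +121.5° to -112.3°: ((-112.3 − 121.5) mod 360) = 126.2°.
Offset of -70.6° east of the west edge: ((-70.6 − 121.5) mod 360) = 167.9°.
167.9° > 126.2° ⇒ outside.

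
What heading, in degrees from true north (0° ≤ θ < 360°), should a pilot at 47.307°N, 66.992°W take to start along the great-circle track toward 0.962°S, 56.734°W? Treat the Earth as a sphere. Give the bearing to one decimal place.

166.4°

Δλ = -56.734 − -66.992 = 10.258°.
θ = atan2( sin Δλ · cos φ₂ , cos φ₁ · sin φ₂ − sin φ₁ · cos φ₂ · cos Δλ )
  = atan2(0.17806, -0.73453) = 166.374° → normalised to [0°, 360°): 166.374°.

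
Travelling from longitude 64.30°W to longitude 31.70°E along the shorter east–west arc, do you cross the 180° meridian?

No

Signed shortest Δλ = ((31.70 − -64.30 + 180) mod 360) − 180 = 96.0°.
Going east by 96.0° from -64.30° reaches +31.70° without touching 180°.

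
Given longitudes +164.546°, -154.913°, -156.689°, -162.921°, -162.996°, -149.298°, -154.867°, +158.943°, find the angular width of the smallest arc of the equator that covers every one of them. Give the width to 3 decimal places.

Sort the longitudes: -162.996°, -162.921°, -156.689°, -154.913°, -154.867°, -149.298°, +158.943°, +164.546°.
Eastward gaps between consecutive values (wrapping around): 0.075°, 6.232°, 1.776°, 0.046°, 5.569°, 308.241°, 5.603°, 32.458°.
Largest gap = 308.241° ⇒ minimal covering band is its complement: 360° − 308.241° = 51.759°.
Band runs from +158.943° eastward to -149.298°, crossing the antimeridian.

51.759°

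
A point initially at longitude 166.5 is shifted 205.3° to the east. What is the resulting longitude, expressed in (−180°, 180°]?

+11.8°

Start at +166.5°; shift +205.3° → +371.8°.
+371.8° lies outside (−180°, 180°]; subtract 360° → +11.8°.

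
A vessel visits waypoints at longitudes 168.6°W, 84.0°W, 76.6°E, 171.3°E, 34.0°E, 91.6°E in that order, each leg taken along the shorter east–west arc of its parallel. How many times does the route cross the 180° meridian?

0

Leg 1: -168.6° → -84.0°, shortest Δλ = 84.6° (east) — does not cross 180°.
Leg 2: -84.0° → +76.6°, shortest Δλ = 160.6° (east) — does not cross 180°.
Leg 3: +76.6° → +171.3°, shortest Δλ = 94.7° (east) — does not cross 180°.
Leg 4: +171.3° → +34.0°, shortest Δλ = -137.3° (west) — does not cross 180°.
Leg 5: +34.0° → +91.6°, shortest Δλ = 57.6° (east) — does not cross 180°.
Total crossings: 0.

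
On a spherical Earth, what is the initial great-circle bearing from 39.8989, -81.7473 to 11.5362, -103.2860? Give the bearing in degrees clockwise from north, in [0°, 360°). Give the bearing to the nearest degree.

220°

Δλ = -103.2860 − -81.7473 = -21.5387°.
θ = atan2( sin Δλ · cos φ₂ , cos φ₁ · sin φ₂ − sin φ₁ · cos φ₂ · cos Δλ )
  = atan2(-0.35971, -0.43116) = -140.162° → normalised to [0°, 360°): 219.838°.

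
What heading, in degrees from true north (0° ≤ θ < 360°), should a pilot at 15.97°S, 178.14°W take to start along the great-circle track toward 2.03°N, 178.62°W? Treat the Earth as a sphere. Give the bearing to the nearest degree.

Δλ = -178.62 − -178.14 = -0.48°.
θ = atan2( sin Δλ · cos φ₂ , cos φ₁ · sin φ₂ − sin φ₁ · cos φ₂ · cos Δλ )
  = atan2(-0.00837, 0.30901) = -1.552° → normalised to [0°, 360°): 358.448°.

358°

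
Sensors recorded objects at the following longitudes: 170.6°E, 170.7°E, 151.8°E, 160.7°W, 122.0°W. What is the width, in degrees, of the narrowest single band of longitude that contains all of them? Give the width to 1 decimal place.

Sort the longitudes: -160.7°, -122.0°, +151.8°, +170.6°, +170.7°.
Eastward gaps between consecutive values (wrapping around): 38.7°, 273.8°, 18.8°, 0.1°, 28.6°.
Largest gap = 273.8° ⇒ minimal covering band is its complement: 360° − 273.8° = 86.2°.
Band runs from +151.8° eastward to -122.0°, crossing the antimeridian.

86.2°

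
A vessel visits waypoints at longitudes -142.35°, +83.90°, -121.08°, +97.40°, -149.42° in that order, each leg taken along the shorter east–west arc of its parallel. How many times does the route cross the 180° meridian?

Leg 1: -142.35° → +83.90°, shortest Δλ = -133.75° (west) — crosses 180°.
Leg 2: +83.90° → -121.08°, shortest Δλ = 155.02° (east) — crosses 180°.
Leg 3: -121.08° → +97.40°, shortest Δλ = -141.52° (west) — crosses 180°.
Leg 4: +97.40° → -149.42°, shortest Δλ = 113.18° (east) — crosses 180°.
Total crossings: 4.

4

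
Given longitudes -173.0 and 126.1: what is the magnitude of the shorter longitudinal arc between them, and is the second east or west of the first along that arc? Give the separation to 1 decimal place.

60.9° west

Raw difference: 126.1 − -173.0 = 299.1°.
Normalise into (−180°, 180°]: 299.1° − 360° = -60.9°.
Negative ⇒ the second point lies to the west; separation 60.9°.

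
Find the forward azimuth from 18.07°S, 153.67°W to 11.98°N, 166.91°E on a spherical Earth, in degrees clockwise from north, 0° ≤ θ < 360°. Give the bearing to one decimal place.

304.8°

Δλ = 166.91 − -153.67 = 320.58°; wrapped into (−180°, 180°]: -39.42°.
θ = atan2( sin Δλ · cos φ₂ , cos φ₁ · sin φ₂ − sin φ₁ · cos φ₂ · cos Δλ )
  = atan2(-0.62117, 0.43173) = -55.200° → normalised to [0°, 360°): 304.800°.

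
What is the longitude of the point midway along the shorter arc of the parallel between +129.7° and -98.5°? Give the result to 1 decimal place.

-164.4°

Signed shortest Δλ from +129.7° to -98.5° is +131.8°.
Midpoint longitude = +129.7° + (+131.8°)/2 = +129.7° + 65.9° = +195.6°.
Normalise into (−180°, 180°]: -164.4°.
(The naïve average (+129.7 + -98.5)/2 = 15.6° is on the wrong side of the globe.)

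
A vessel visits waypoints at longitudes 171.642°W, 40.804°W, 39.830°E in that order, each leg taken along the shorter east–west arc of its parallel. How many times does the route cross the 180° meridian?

Leg 1: -171.642° → -40.804°, shortest Δλ = 130.838° (east) — does not cross 180°.
Leg 2: -40.804° → +39.830°, shortest Δλ = 80.634° (east) — does not cross 180°.
Total crossings: 0.

0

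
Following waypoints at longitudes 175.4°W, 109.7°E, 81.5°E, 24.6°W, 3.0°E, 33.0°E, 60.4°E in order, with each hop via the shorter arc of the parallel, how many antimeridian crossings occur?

Leg 1: -175.4° → +109.7°, shortest Δλ = -74.9° (west) — crosses 180°.
Leg 2: +109.7° → +81.5°, shortest Δλ = -28.2° (west) — does not cross 180°.
Leg 3: +81.5° → -24.6°, shortest Δλ = -106.1° (west) — does not cross 180°.
Leg 4: -24.6° → +3.0°, shortest Δλ = 27.6° (east) — does not cross 180°.
Leg 5: +3.0° → +33.0°, shortest Δλ = 30.0° (east) — does not cross 180°.
Leg 6: +33.0° → +60.4°, shortest Δλ = 27.4° (east) — does not cross 180°.
Total crossings: 1.

1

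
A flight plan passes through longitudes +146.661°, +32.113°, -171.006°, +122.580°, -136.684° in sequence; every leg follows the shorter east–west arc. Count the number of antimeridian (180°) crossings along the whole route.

Leg 1: +146.661° → +32.113°, shortest Δλ = -114.548° (west) — does not cross 180°.
Leg 2: +32.113° → -171.006°, shortest Δλ = 156.881° (east) — crosses 180°.
Leg 3: -171.006° → +122.580°, shortest Δλ = -66.414° (west) — crosses 180°.
Leg 4: +122.580° → -136.684°, shortest Δλ = 100.736° (east) — crosses 180°.
Total crossings: 3.

3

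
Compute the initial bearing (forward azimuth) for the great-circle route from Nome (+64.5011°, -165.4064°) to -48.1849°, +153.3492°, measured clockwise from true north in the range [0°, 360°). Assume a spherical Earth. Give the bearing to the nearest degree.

210°

Δλ = 153.3492 − -165.4064 = 318.7556°; wrapped into (−180°, 180°]: -41.2444°.
θ = atan2( sin Δλ · cos φ₂ , cos φ₁ · sin φ₂ − sin φ₁ · cos φ₂ · cos Δλ )
  = atan2(-0.43956, -0.77333) = -150.386° → normalised to [0°, 360°): 209.614°.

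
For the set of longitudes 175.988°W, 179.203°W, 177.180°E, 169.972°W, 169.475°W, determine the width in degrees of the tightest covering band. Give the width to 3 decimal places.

Sort the longitudes: -179.203°, -175.988°, -169.972°, -169.475°, +177.180°.
Eastward gaps between consecutive values (wrapping around): 3.215°, 6.016°, 0.497°, 346.655°, 3.617°.
Largest gap = 346.655° ⇒ minimal covering band is its complement: 360° − 346.655° = 13.345°.
Band runs from +177.180° eastward to -169.475°, crossing the antimeridian.

13.345°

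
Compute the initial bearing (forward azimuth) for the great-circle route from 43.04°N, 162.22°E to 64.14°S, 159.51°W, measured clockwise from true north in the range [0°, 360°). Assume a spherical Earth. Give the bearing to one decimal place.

Δλ = -159.51 − 162.22 = -321.73°; wrapped into (−180°, 180°]: 38.27°.
θ = atan2( sin Δλ · cos φ₂ , cos φ₁ · sin φ₂ − sin φ₁ · cos φ₂ · cos Δλ )
  = atan2(0.27015, -0.89141) = 163.140° → normalised to [0°, 360°): 163.140°.

163.1°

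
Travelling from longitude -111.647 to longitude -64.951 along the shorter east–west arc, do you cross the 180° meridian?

Signed shortest Δλ = ((-64.951 − -111.647 + 180) mod 360) − 180 = 46.696°.
Going east by 46.696° from -111.647° reaches -64.951° without touching 180°.

No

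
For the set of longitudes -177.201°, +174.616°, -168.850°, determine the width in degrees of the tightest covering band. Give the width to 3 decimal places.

16.534°

Sort the longitudes: -177.201°, -168.850°, +174.616°.
Eastward gaps between consecutive values (wrapping around): 8.351°, 343.466°, 8.183°.
Largest gap = 343.466° ⇒ minimal covering band is its complement: 360° − 343.466° = 16.534°.
Band runs from +174.616° eastward to -168.850°, crossing the antimeridian.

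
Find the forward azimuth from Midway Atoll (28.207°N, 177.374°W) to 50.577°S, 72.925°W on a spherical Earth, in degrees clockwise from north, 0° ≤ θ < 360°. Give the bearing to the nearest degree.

135°

Δλ = -72.925 − -177.374 = 104.449°.
θ = atan2( sin Δλ · cos φ₂ , cos φ₁ · sin φ₂ − sin φ₁ · cos φ₂ · cos Δλ )
  = atan2(0.61495, -0.60585) = 134.573° → normalised to [0°, 360°): 134.573°.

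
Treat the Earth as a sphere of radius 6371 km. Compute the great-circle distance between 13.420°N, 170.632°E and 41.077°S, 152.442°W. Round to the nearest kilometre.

Δλ = -152.442 − 170.632 = -323.074°; wrapped into (−180°, 180°]: 36.926°.
Δφ = -41.077 − 13.420 = -54.497°.
a = sin²(Δφ/2) + cos φ₁ · cos φ₂ · sin²(Δλ/2) = 0.283167.
c = 2·atan2(√a, √(1−a)) = 1.12224 rad → d = 6371·c ≈ 7149.79 km.

7150 km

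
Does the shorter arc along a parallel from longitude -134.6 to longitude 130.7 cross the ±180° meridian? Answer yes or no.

Yes

Naïve |130.7 − -134.6| = 265.3° > 180°, so the shorter arc goes the other way round — across 180°.
Signed shortest Δλ = ((130.7 − -134.6 + 180) mod 360) − 180 = -94.7°.
Going west by 94.7° from -134.6° passes through 180° before reaching +130.7°.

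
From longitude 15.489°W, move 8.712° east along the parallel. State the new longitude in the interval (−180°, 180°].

Start at -15.489°; shift +8.712° → -6.777°.
-6.777° already lies in (−180°, 180°].

6.777°W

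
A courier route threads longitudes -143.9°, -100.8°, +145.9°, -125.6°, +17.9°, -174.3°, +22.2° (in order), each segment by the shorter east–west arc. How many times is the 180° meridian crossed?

Leg 1: -143.9° → -100.8°, shortest Δλ = 43.1° (east) — does not cross 180°.
Leg 2: -100.8° → +145.9°, shortest Δλ = -113.3° (west) — crosses 180°.
Leg 3: +145.9° → -125.6°, shortest Δλ = 88.5° (east) — crosses 180°.
Leg 4: -125.6° → +17.9°, shortest Δλ = 143.5° (east) — does not cross 180°.
Leg 5: +17.9° → -174.3°, shortest Δλ = 167.8° (east) — crosses 180°.
Leg 6: -174.3° → +22.2°, shortest Δλ = -163.5° (west) — crosses 180°.
Total crossings: 4.

4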